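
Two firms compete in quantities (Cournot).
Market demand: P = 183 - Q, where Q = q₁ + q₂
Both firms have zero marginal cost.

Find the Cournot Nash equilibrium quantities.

q₁* = q₂* = 61.0; P* = 61.0

Work:
Profit: π_i = P·q_i = (a - q_i - q_j)·q_i
FOC: ∂π_i/∂q_i = a - 2q_i - q_j = 0
Reaction function: q_i = (183 - q_j)/2
Symmetry: q* = 183/3 = 61.0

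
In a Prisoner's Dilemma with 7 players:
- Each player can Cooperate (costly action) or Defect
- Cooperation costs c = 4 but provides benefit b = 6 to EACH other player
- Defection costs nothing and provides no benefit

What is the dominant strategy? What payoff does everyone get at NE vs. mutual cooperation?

Dominant: Defect; NE payoff = 0; Coop payoff = 32

Work:
Defect dominates (saves cost c = 4, benefit to others is external)
NE: All defect → everyone gets 0
If all cooperate: each receives (6)×6 - 4 = 32
Social dilemma: 32 > 0 but NE gives 0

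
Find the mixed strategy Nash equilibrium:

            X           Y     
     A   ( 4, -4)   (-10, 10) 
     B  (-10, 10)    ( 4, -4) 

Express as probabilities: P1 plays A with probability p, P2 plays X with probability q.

p = 0.5, q = 0.5

Work:
Find probabilities that make opponent indifferent:
P2 chooses q to make P1 indifferent between A and B
P1 chooses p to make P2 indifferent between X and Y
Mixed NE: P1 plays (A: 0.5, B: 0.5), P2 plays (X: 0.5, Y: 0.5)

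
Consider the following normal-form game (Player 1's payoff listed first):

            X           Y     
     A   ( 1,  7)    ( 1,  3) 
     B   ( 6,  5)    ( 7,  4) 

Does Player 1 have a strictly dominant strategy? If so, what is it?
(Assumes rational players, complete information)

Yes, Player 1's strictly dominant strategy is B

Work:
A strategy strictly dominates another if it gives a strictly higher payoff against every opponent action. Compare each pair of P1's strategies column-by-column:
  A vs B: [1 vs 6, 1 vs 7] → A does not strictly dominate B (column X: 1 ≤ 6)
  B vs A: [6 vs 1, 7 vs 1] → B strictly dominates A
B strictly dominates every other strategy → strictly dominant.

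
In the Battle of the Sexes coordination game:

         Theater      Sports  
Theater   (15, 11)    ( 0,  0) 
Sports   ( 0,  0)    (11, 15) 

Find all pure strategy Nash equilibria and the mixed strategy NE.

Pure NE: (Theater, Theater) and (Sports, Sports); Mixed NE: p = 0.5769, q = 0.4231

Work:
Check pure NE:
(Theater, Theater): (15, 11) - no unilateral deviation beneficial
(Sports, Sports): (11, 15) - no unilateral deviation beneficial
Mixed NE: P1 plays Theater with p = 0.5769, P2 plays Theater with q = 0.4231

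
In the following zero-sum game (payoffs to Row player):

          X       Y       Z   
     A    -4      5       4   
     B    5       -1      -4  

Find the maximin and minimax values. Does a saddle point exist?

Maximin = -4, Minimax = 4, Saddle: False

Work:
Row minimums: [-4, -4] → maximin = -4
Column maximums: [5, 5, 4] → minimax = 4
No saddle point (maximin ≠ minimax). Mixed strategy needed.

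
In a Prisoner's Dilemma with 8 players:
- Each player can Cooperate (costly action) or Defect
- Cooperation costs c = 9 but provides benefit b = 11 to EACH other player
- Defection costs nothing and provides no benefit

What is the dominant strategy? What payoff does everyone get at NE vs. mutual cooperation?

Dominant: Defect; NE payoff = 0; Coop payoff = 68

Work:
Defect dominates (saves cost c = 9, benefit to others is external)
NE: All defect → everyone gets 0
If all cooperate: each receives (7)×11 - 9 = 68
Social dilemma: 68 > 0 but NE gives 0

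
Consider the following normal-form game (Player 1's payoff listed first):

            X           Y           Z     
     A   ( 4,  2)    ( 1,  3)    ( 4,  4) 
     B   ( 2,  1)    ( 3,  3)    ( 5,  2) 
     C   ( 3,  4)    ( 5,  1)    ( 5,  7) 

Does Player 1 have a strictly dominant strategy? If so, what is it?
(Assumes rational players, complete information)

No strictly dominant strategy exists for Player 1

Work:
A strategy strictly dominates another if it gives a strictly higher payoff against every opponent action. Compare each pair of P1's strategies column-by-column:
  A vs B: [4 vs 2, 1 vs 3, 4 vs 5] → A does not strictly dominate B (column Y: 1 ≤ 3)
  A vs C: [4 vs 3, 1 vs 5, 4 vs 5] → A does not strictly dominate C (column Y: 1 ≤ 5)
  B vs A: [2 vs 4, 3 vs 1, 5 vs 4] → B does not strictly dominate A (column X: 2 ≤ 4)
  B vs C: [2 vs 3, 3 vs 5, 5 vs 5] → B does not strictly dominate C (column X: 2 ≤ 3)
  C vs A: [3 vs 4, 5 vs 1, 5 vs 4] → C does not strictly dominate A (column X: 3 ≤ 4)
  C vs B: [3 vs 2, 5 vs 3, 5 vs 5] → C does not strictly dominate B (column Z: 5 ≤ 5)
No single strategy strictly dominates all others → no strictly dominant strategy.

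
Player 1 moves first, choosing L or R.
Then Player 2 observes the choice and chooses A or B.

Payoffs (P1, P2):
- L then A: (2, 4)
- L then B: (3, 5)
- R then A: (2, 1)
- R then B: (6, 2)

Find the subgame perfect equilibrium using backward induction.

P1 plays R, P2 plays B after L and B after R; Payoff (6, 2)

Work:
Backward induction:
After L: P2 chooses B → P1 gets 3
After R: P2 chooses B → P1 gets 6
P1 chooses R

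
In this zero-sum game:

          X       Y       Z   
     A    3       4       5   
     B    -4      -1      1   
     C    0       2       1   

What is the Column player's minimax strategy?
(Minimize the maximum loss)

Column should play X, value = 3

Work:
Column player minimizes Row's maximum payoff:
Column X: max payoff to Row = 3
Column Y: max payoff to Row = 4
Column Z: max payoff to Row = 5
Minimum is 3, achieved by column X.
Minimax strategy: X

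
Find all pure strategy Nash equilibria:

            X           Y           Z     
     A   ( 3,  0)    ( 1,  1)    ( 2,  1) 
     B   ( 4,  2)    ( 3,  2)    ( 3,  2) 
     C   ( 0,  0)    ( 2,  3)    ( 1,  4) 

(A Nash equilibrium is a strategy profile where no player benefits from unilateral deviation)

Nash equilibrium: (B, X), (B, Y), (B, Z)

Work:
Best responses:
  P1 vs X: payoffs [3, 4, 0] → best response B (payoff 4)
  P1 vs Y: payoffs [1, 3, 2] → best response B (payoff 3)
  P1 vs Z: payoffs [2, 3, 1] → best response B (payoff 3)
  P2 vs A: payoffs [0, 1, 1] → best response Y/Z (payoff 1)
  P2 vs B: payoffs [2, 2, 2] → best response X/Y/Z (payoff 2)
  P2 vs C: payoffs [0, 3, 4] → best response Z (payoff 4)
Mutual best responses: (B,X), (B,Y), (B,Z) → Nash equilibria.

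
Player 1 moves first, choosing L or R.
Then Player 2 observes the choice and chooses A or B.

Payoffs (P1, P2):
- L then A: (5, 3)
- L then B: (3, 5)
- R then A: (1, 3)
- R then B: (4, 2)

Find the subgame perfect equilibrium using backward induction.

P1 plays L, P2 plays B after L and A after R; Payoff (3, 5)

Work:
Backward induction:
After L: P2 chooses B → P1 gets 3
After R: P2 chooses A → P1 gets 1
P1 chooses L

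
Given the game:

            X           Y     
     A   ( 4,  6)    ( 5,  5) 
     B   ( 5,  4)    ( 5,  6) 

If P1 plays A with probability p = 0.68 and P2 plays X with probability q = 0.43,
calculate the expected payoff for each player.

E[P1] = 4.7076, E[P2] = 5.3372

Work:
E[P1] = p·q·π₁(A,X) + p·(1-q)·π₁(A,Y) + (1-p)·q·π₁(B,X) + (1-p)·(1-q)·π₁(B,Y)
= 0.68·0.43·4 + 0.68·0.57·5 + 0.32·0.43·5 + 0.32·0.57·5
= 4.7076

E[P2] = 5.3372 (similar calculation)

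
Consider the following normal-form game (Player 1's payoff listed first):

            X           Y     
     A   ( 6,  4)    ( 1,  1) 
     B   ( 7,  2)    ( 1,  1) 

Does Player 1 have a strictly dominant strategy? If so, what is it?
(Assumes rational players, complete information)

No strictly dominant strategy exists for Player 1

Work:
A strategy strictly dominates another if it gives a strictly higher payoff against every opponent action. Compare each pair of P1's strategies column-by-column:
  A vs B: [6 vs 7, 1 vs 1] → A does not strictly dominate B (column X: 6 ≤ 7)
  B vs A: [7 vs 6, 1 vs 1] → B does not strictly dominate A (column Y: 1 ≤ 1)
No single strategy strictly dominates all others → no strictly dominant strategy.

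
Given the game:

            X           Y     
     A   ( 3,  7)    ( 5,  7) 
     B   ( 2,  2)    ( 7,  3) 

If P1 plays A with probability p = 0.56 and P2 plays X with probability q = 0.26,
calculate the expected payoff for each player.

E[P1] = 5.0168, E[P2] = 5.1256

Work:
E[P1] = p·q·π₁(A,X) + p·(1-q)·π₁(A,Y) + (1-p)·q·π₁(B,X) + (1-p)·(1-q)·π₁(B,Y)
= 0.56·0.26·3 + 0.56·0.74·5 + 0.44·0.26·2 + 0.44·0.74·7
= 5.0168

E[P2] = 5.1256 (similar calculation)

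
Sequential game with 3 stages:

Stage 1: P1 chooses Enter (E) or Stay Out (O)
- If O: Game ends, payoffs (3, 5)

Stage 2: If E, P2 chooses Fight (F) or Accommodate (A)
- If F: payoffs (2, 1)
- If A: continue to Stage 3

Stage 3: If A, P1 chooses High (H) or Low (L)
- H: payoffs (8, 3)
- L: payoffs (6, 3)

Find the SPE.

SPE: (E, A, H); Outcome (8, 3)

Work:
Stage 3: P1 chooses H (8 vs 6)
Stage 2: P2: F->1, A->3 (anticipating H). Choose A
Stage 1: P1: O->3, E->8 (anticipating A, H). Choose E
SPE path: E -> A -> H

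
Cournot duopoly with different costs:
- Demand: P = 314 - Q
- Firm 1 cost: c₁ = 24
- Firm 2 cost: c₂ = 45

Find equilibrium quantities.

q₁* = 103.67, q₂* = 82.67

Work:
Reaction: q₁ = (314 - 24 - q₂)/2
Reaction: q₂ = (314 - 45 - q₁)/2
Solve simultaneously:
q₁* = (314 - 2×24 + 45)/3 = 103.67
q₂* = (314 - 2×45 + 24)/3 = 82.67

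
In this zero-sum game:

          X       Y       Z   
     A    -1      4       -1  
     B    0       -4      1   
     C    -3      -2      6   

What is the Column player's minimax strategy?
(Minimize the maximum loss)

Column should play X, value = 0

Work:
Column player minimizes Row's maximum payoff:
Column X: max payoff to Row = 0
Column Y: max payoff to Row = 4
Column Z: max payoff to Row = 6
Minimum is 0, achieved by column X.
Minimax strategy: X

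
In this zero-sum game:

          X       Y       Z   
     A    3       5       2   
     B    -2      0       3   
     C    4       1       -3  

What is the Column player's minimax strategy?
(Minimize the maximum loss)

Column should play Z, value = 3

Work:
Column player minimizes Row's maximum payoff:
Column X: max payoff to Row = 4
Column Y: max payoff to Row = 5
Column Z: max payoff to Row = 3
Minimum is 3, achieved by column Z.
Minimax strategy: Z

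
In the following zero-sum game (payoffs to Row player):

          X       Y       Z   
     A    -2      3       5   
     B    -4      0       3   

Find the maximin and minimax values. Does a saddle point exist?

Maximin = -2, Minimax = -2, Saddle: True

Work:
Row minimums: [-2, -4] → maximin = -2
Column maximums: [-2, 3, 5] → minimax = -2
Saddle point exists! Game value = -2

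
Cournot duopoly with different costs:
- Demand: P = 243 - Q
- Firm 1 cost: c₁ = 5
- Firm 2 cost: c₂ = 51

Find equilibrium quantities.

q₁* = 94.67, q₂* = 48.67

Work:
Reaction: q₁ = (243 - 5 - q₂)/2
Reaction: q₂ = (243 - 51 - q₁)/2
Solve simultaneously:
q₁* = (243 - 2×5 + 51)/3 = 94.67
q₂* = (243 - 2×51 + 5)/3 = 48.67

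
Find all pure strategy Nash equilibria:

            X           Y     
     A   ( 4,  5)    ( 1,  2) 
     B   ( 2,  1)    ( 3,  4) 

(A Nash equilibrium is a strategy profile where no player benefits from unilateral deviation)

Nash equilibrium: (A, X), (B, Y)

Work:
Best responses:
  P1 vs X: payoffs [4, 2] → best response A (payoff 4)
  P1 vs Y: payoffs [1, 3] → best response B (payoff 3)
  P2 vs A: payoffs [5, 2] → best response X (payoff 5)
  P2 vs B: payoffs [1, 4] → best response Y (payoff 4)
Mutual best responses: (A,X), (B,Y) → Nash equilibria.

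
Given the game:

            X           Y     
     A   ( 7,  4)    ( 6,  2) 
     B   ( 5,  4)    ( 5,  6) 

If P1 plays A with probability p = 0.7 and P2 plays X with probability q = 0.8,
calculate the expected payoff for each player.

E[P1] = 6.26, E[P2] = 3.84

Work:
E[P1] = p·q·π₁(A,X) + p·(1-q)·π₁(A,Y) + (1-p)·q·π₁(B,X) + (1-p)·(1-q)·π₁(B,Y)
= 0.7·0.8·7 + 0.7·0.2·6 + 0.3·0.8·5 + 0.3·0.2·5
= 6.26

E[P2] = 3.84 (similar calculation)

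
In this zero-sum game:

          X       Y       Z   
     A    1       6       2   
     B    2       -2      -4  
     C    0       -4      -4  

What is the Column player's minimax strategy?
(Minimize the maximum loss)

Column should play X or Z (all achieve the minimum), value = 2

Work:
Column player minimizes Row's maximum payoff:
Column X: max payoff to Row = 2
Column Y: max payoff to Row = 6
Column Z: max payoff to Row = 2
Minimum is 2, achieved by columns X, Z (tied).
Each of X or Z is a minimax strategy.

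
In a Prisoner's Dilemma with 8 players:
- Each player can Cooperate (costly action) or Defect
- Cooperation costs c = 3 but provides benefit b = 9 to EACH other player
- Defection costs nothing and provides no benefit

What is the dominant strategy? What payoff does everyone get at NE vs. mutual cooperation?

Dominant: Defect; NE payoff = 0; Coop payoff = 60

Work:
Defect dominates (saves cost c = 3, benefit to others is external)
NE: All defect → everyone gets 0
If all cooperate: each receives (7)×9 - 3 = 60
Social dilemma: 60 > 0 but NE gives 0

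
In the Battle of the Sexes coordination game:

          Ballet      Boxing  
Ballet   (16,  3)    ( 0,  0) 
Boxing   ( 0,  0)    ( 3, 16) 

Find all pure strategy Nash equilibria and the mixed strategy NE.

Pure NE: (Ballet, Ballet) and (Boxing, Boxing); Mixed NE: p = 0.8421, q = 0.1579

Work:
Check pure NE:
(Ballet, Ballet): (16, 3) - no unilateral deviation beneficial
(Boxing, Boxing): (3, 16) - no unilateral deviation beneficial
Mixed NE: P1 plays Ballet with p = 0.8421, P2 plays Ballet with q = 0.1579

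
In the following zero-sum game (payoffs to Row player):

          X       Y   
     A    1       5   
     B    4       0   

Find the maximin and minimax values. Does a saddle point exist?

Maximin = 1, Minimax = 4, Saddle: False

Work:
Row minimums: [1, 0] → maximin = 1
Column maximums: [4, 5] → minimax = 4
No saddle point (maximin ≠ minimax). Mixed strategy needed.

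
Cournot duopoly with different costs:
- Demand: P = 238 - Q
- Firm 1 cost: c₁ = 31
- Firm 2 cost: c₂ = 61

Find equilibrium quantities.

q₁* = 79.0, q₂* = 49.0

Work:
Reaction: q₁ = (238 - 31 - q₂)/2
Reaction: q₂ = (238 - 61 - q₁)/2
Solve simultaneously:
q₁* = (238 - 2×31 + 61)/3 = 79.0
q₂* = (238 - 2×61 + 31)/3 = 49.0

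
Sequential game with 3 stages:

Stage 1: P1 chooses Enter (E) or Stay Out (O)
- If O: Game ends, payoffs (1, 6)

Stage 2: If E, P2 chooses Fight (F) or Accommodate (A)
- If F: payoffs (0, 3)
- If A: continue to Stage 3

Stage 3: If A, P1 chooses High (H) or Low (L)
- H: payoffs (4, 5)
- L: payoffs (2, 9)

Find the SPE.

SPE: (E, A, H); Outcome (4, 5)

Work:
Stage 3: P1 chooses H (4 vs 2)
Stage 2: P2: F->3, A->5 (anticipating H). Choose A
Stage 1: P1: O->1, E->4 (anticipating A, H). Choose E
SPE path: E -> A -> H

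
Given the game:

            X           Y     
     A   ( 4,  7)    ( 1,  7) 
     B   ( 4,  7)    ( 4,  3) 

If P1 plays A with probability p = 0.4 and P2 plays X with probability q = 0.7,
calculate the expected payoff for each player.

E[P1] = 3.64, E[P2] = 6.28

Work:
E[P1] = p·q·π₁(A,X) + p·(1-q)·π₁(A,Y) + (1-p)·q·π₁(B,X) + (1-p)·(1-q)·π₁(B,Y)
= 0.4·0.7·4 + 0.4·0.3·1 + 0.6·0.7·4 + 0.6·0.3·4
= 3.64

E[P2] = 6.28 (similar calculation)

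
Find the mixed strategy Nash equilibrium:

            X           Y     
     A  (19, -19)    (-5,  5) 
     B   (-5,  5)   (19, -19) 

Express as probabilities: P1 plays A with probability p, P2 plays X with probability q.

p = 0.5, q = 0.5

Work:
Find probabilities that make opponent indifferent:
P2 chooses q to make P1 indifferent between A and B
P1 chooses p to make P2 indifferent between X and Y
Mixed NE: P1 plays (A: 0.5, B: 0.5), P2 plays (X: 0.5, Y: 0.5)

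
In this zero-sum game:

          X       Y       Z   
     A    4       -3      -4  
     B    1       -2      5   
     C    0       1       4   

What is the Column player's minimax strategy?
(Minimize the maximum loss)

Column should play Y, value = 1

Work:
Column player minimizes Row's maximum payoff:
Column X: max payoff to Row = 4
Column Y: max payoff to Row = 1
Column Z: max payoff to Row = 5
Minimum is 1, achieved by column Y.
Minimax strategy: Y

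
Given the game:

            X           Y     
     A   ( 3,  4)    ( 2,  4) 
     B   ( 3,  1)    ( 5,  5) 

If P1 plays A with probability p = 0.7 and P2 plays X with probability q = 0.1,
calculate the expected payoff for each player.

E[P1] = 2.91, E[P2] = 4.18

Work:
E[P1] = p·q·π₁(A,X) + p·(1-q)·π₁(A,Y) + (1-p)·q·π₁(B,X) + (1-p)·(1-q)·π₁(B,Y)
= 0.7·0.1·3 + 0.7·0.9·2 + 0.3·0.1·3 + 0.3·0.9·5
= 2.91

E[P2] = 4.18 (similar calculation)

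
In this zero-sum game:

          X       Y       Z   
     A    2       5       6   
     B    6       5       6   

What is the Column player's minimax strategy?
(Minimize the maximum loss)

Column should play Y, value = 5

Work:
Column player minimizes Row's maximum payoff:
Column X: max payoff to Row = 6
Column Y: max payoff to Row = 5
Column Z: max payoff to Row = 6
Minimum is 5, achieved by column Y.
Minimax strategy: Y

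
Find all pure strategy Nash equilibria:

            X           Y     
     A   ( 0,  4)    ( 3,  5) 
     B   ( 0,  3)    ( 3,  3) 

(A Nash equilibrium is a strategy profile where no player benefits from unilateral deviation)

Nash equilibrium: (A, Y), (B, X), (B, Y)

Work:
Best responses:
  P1 vs X: payoffs [0, 0] → best response A/B (payoff 0)
  P1 vs Y: payoffs [3, 3] → best response A/B (payoff 3)
  P2 vs A: payoffs [4, 5] → best response Y (payoff 5)
  P2 vs B: payoffs [3, 3] → best response X/Y (payoff 3)
Mutual best responses: (A,Y), (B,X), (B,Y) → Nash equilibria.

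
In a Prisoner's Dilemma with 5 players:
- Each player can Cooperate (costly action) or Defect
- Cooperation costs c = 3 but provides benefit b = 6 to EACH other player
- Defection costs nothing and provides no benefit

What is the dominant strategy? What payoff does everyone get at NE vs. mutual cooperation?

Dominant: Defect; NE payoff = 0; Coop payoff = 21

Work:
Defect dominates (saves cost c = 3, benefit to others is external)
NE: All defect → everyone gets 0
If all cooperate: each receives (4)×6 - 3 = 21
Social dilemma: 21 > 0 but NE gives 0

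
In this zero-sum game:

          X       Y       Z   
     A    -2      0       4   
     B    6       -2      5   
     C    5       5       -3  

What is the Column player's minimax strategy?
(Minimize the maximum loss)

Column should play Y or Z (all achieve the minimum), value = 5

Work:
Column player minimizes Row's maximum payoff:
Column X: max payoff to Row = 6
Column Y: max payoff to Row = 5
Column Z: max payoff to Row = 5
Minimum is 5, achieved by columns Y, Z (tied).
Each of Y or Z is a minimax strategy.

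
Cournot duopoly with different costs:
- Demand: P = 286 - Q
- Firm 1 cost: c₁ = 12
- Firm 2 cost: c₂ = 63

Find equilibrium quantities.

q₁* = 108.33, q₂* = 57.33

Work:
Reaction: q₁ = (286 - 12 - q₂)/2
Reaction: q₂ = (286 - 63 - q₁)/2
Solve simultaneously:
q₁* = (286 - 2×12 + 63)/3 = 108.33
q₂* = (286 - 2×63 + 12)/3 = 57.33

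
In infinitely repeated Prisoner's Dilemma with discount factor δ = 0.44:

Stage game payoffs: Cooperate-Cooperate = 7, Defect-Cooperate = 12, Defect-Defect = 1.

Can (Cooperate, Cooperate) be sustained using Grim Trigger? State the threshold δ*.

δ* = 0.4545; since δ = 0.44 < 0.4545, cooperation cannot be sustained

Work:
For Grim Trigger:
Cooperate forever: 7/(1-δ)
Defect then punished: 12 + 1·δ/(1-δ)
Need: 7/(1-δ) ≥ 12 + 1·δ/(1-δ)
Solving: δ ≥ (T-R)/(T-P) = (12-7)/(12-1) = 0.4545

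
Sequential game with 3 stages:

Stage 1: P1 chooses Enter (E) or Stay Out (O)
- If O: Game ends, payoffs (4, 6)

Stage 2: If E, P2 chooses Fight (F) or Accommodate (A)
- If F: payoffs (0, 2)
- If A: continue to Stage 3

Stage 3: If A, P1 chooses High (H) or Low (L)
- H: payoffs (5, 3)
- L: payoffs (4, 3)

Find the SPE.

SPE: (E, A, H); Outcome (5, 3)

Work:
Stage 3: P1 chooses H (5 vs 4)
Stage 2: P2: F->2, A->3 (anticipating H). Choose A
Stage 1: P1: O->4, E->5 (anticipating A, H). Choose E
SPE path: E -> A -> H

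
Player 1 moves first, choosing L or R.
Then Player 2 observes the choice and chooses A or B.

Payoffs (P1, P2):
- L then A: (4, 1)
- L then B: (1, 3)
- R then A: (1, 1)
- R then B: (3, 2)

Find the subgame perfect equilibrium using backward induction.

P1 plays R, P2 plays B after L and B after R; Payoff (3, 2)

Work:
Backward induction:
After L: P2 chooses B → P1 gets 1
After R: P2 chooses B → P1 gets 3
P1 chooses R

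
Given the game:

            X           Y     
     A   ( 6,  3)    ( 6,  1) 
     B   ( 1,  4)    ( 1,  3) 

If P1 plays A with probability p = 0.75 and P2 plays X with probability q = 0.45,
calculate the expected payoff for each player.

E[P1] = 4.75, E[P2] = 2.2875

Work:
E[P1] = p·q·π₁(A,X) + p·(1-q)·π₁(A,Y) + (1-p)·q·π₁(B,X) + (1-p)·(1-q)·π₁(B,Y)
= 0.75·0.45·6 + 0.75·0.55·6 + 0.25·0.45·1 + 0.25·0.55·1
= 4.75

E[P2] = 2.2875 (similar calculation)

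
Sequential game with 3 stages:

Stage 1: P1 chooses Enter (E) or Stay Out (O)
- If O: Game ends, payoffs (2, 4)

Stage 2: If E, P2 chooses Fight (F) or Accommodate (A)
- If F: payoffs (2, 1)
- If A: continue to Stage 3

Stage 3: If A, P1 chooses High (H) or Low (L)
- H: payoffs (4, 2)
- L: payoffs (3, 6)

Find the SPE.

SPE: (E, A, H); Outcome (4, 2)

Work:
Stage 3: P1 chooses H (4 vs 3)
Stage 2: P2: F->1, A->2 (anticipating H). Choose A
Stage 1: P1: O->2, E->4 (anticipating A, H). Choose E
SPE path: E -> A -> H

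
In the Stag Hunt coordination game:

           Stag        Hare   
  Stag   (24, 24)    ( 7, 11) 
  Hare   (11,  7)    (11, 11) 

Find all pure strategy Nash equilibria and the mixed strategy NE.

Pure NE: (Stag, Stag) and (Hare, Hare); Mixed NE: p = 0.2353, q = 0.2353

Work:
Check pure NE:
(Stag, Stag): (24, 24) - no unilateral deviation beneficial
(Hare, Hare): (11, 11) - no unilateral deviation beneficial
Mixed NE: P1 plays Stag with p = 0.2353, P2 plays Stag with q = 0.2353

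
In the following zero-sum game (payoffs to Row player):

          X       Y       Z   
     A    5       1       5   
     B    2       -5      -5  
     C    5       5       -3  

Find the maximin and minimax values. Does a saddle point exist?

Maximin = 1, Minimax = 5, Saddle: False

Work:
Row minimums: [1, -5, -3] → maximin = 1
Column maximums: [5, 5, 5] → minimax = 5
No saddle point (maximin ≠ minimax). Mixed strategy needed.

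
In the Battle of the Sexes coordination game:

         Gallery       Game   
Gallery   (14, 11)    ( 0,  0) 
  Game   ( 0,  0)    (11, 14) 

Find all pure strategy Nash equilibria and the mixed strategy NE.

Pure NE: (Gallery, Gallery) and (Game, Game); Mixed NE: p = 0.56, q = 0.44

Work:
Check pure NE:
(Gallery, Gallery): (14, 11) - no unilateral deviation beneficial
(Game, Game): (11, 14) - no unilateral deviation beneficial
Mixed NE: P1 plays Gallery with p = 0.56, P2 plays Gallery with q = 0.44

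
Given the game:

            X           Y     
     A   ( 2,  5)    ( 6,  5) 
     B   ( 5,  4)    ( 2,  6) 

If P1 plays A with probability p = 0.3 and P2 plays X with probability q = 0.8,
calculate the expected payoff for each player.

E[P1] = 3.92, E[P2] = 4.58

Work:
E[P1] = p·q·π₁(A,X) + p·(1-q)·π₁(A,Y) + (1-p)·q·π₁(B,X) + (1-p)·(1-q)·π₁(B,Y)
= 0.3·0.8·2 + 0.3·0.2·6 + 0.7·0.8·5 + 0.7·0.2·2
= 3.92

E[P2] = 4.58 (similar calculation)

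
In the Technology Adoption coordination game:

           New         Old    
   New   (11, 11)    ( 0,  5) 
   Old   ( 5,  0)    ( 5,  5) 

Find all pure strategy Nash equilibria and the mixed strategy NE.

Pure NE: (New, New) and (Old, Old); Mixed NE: p = 0.4545, q = 0.4545

Work:
Check pure NE:
(New, New): (11, 11) - no unilateral deviation beneficial
(Old, Old): (5, 5) - no unilateral deviation beneficial
Mixed NE: P1 plays New with p = 0.4545, P2 plays New with q = 0.4545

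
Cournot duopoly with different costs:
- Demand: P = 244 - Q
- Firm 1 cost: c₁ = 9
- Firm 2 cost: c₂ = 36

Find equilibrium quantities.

q₁* = 87.33, q₂* = 60.33

Work:
Reaction: q₁ = (244 - 9 - q₂)/2
Reaction: q₂ = (244 - 36 - q₁)/2
Solve simultaneously:
q₁* = (244 - 2×9 + 36)/3 = 87.33
q₂* = (244 - 2×36 + 9)/3 = 60.33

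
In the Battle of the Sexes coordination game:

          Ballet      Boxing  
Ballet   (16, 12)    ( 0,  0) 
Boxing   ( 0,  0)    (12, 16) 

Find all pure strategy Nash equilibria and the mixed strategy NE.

Pure NE: (Ballet, Ballet) and (Boxing, Boxing); Mixed NE: p = 0.5714, q = 0.4286

Work:
Check pure NE:
(Ballet, Ballet): (16, 12) - no unilateral deviation beneficial
(Boxing, Boxing): (12, 16) - no unilateral deviation beneficial
Mixed NE: P1 plays Ballet with p = 0.5714, P2 plays Ballet with q = 0.4286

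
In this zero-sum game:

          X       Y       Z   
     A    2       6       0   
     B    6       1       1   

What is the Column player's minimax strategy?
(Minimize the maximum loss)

Column should play Z, value = 1

Work:
Column player minimizes Row's maximum payoff:
Column X: max payoff to Row = 6
Column Y: max payoff to Row = 6
Column Z: max payoff to Row = 1
Minimum is 1, achieved by column Z.
Minimax strategy: Z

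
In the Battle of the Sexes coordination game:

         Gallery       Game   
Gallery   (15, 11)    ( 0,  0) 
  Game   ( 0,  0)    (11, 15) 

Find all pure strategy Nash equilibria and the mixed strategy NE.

Pure NE: (Gallery, Gallery) and (Game, Game); Mixed NE: p = 0.5769, q = 0.4231

Work:
Check pure NE:
(Gallery, Gallery): (15, 11) - no unilateral deviation beneficial
(Game, Game): (11, 15) - no unilateral deviation beneficial
Mixed NE: P1 plays Gallery with p = 0.5769, P2 plays Gallery with q = 0.4231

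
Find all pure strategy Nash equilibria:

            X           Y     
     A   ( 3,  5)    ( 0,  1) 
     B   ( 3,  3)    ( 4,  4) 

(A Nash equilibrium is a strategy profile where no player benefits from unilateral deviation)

Nash equilibrium: (A, X), (B, Y)

Work:
Best responses:
  P1 vs X: payoffs [3, 3] → best response A/B (payoff 3)
  P1 vs Y: payoffs [0, 4] → best response B (payoff 4)
  P2 vs A: payoffs [5, 1] → best response X (payoff 5)
  P2 vs B: payoffs [3, 4] → best response Y (payoff 4)
Mutual best responses: (A,X), (B,Y) → Nash equilibria.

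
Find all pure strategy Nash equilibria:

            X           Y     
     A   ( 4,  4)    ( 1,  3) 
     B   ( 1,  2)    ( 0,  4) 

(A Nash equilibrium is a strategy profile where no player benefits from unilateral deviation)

Nash equilibrium: (A, X)

Work:
Best responses:
  P1 vs X: payoffs [4, 1] → best response A (payoff 4)
  P1 vs Y: payoffs [1, 0] → best response A (payoff 1)
  P2 vs A: payoffs [4, 3] → best response X (payoff 4)
  P2 vs B: payoffs [2, 4] → best response Y (payoff 4)
Mutual best responses: (A,X) → Nash equilibria.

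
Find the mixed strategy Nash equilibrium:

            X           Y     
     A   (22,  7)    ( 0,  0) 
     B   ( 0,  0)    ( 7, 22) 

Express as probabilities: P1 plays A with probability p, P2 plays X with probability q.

p = 0.7586, q = 0.2414

Work:
Find probabilities that make opponent indifferent:
P2 chooses q to make P1 indifferent between A and B
P1 chooses p to make P2 indifferent between X and Y
Mixed NE: P1 plays (A: 0.7586, B: 0.2414), P2 plays (X: 0.2414, Y: 0.7586)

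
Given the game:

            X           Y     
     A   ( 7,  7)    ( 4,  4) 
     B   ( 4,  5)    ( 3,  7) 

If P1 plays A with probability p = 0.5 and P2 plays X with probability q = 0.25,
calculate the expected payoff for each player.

E[P1] = 4.0, E[P2] = 5.625

Work:
E[P1] = p·q·π₁(A,X) + p·(1-q)·π₁(A,Y) + (1-p)·q·π₁(B,X) + (1-p)·(1-q)·π₁(B,Y)
= 0.5·0.25·7 + 0.5·0.75·4 + 0.5·0.25·4 + 0.5·0.75·3
= 4.0

E[P2] = 5.625 (similar calculation)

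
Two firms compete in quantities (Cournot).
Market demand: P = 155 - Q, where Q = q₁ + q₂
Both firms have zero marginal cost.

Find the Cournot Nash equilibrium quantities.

q₁* = q₂* = 51.67; P* = 51.67

Work:
Profit: π_i = P·q_i = (a - q_i - q_j)·q_i
FOC: ∂π_i/∂q_i = a - 2q_i - q_j = 0
Reaction function: q_i = (155 - q_j)/2
Symmetry: q* = 155/3 = 51.67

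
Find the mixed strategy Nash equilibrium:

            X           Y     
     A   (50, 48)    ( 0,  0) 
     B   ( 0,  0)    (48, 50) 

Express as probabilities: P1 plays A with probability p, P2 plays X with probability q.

p = 0.5102, q = 0.4898

Work:
Find probabilities that make opponent indifferent:
P2 chooses q to make P1 indifferent between A and B
P1 chooses p to make P2 indifferent between X and Y
Mixed NE: P1 plays (A: 0.5102, B: 0.4898), P2 plays (X: 0.4898, Y: 0.5102)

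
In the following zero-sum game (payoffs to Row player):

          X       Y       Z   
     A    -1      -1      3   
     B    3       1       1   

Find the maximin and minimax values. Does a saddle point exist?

Maximin = 1, Minimax = 1, Saddle: True

Work:
Row minimums: [-1, 1] → maximin = 1
Column maximums: [3, 1, 3] → minimax = 1
Saddle point exists! Game value = 1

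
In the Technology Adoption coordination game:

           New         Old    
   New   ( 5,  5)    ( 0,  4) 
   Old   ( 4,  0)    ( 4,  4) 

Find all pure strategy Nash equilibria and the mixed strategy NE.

Pure NE: (New, New) and (Old, Old); Mixed NE: p = 0.8, q = 0.8

Work:
Check pure NE:
(New, New): (5, 5) - no unilateral deviation beneficial
(Old, Old): (4, 4) - no unilateral deviation beneficial
Mixed NE: P1 plays New with p = 0.8, P2 plays New with q = 0.8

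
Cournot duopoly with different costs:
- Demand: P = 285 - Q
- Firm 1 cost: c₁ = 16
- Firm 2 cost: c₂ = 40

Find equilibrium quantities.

q₁* = 97.67, q₂* = 73.67

Work:
Reaction: q₁ = (285 - 16 - q₂)/2
Reaction: q₂ = (285 - 40 - q₁)/2
Solve simultaneously:
q₁* = (285 - 2×16 + 40)/3 = 97.67
q₂* = (285 - 2×40 + 16)/3 = 73.67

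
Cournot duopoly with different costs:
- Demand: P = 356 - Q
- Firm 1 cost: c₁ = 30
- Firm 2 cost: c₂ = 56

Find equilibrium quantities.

q₁* = 117.33, q₂* = 91.33

Work:
Reaction: q₁ = (356 - 30 - q₂)/2
Reaction: q₂ = (356 - 56 - q₁)/2
Solve simultaneously:
q₁* = (356 - 2×30 + 56)/3 = 117.33
q₂* = (356 - 2×56 + 30)/3 = 91.33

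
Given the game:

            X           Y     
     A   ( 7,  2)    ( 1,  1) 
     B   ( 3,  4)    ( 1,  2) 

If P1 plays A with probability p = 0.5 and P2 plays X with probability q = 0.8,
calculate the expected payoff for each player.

E[P1] = 4.2, E[P2] = 2.7

Work:
E[P1] = p·q·π₁(A,X) + p·(1-q)·π₁(A,Y) + (1-p)·q·π₁(B,X) + (1-p)·(1-q)·π₁(B,Y)
= 0.5·0.8·7 + 0.5·0.2·1 + 0.5·0.8·3 + 0.5·0.2·1
= 4.2

E[P2] = 2.7 (similar calculation)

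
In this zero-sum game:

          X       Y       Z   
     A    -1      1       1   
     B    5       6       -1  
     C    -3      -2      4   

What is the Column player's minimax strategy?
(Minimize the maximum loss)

Column should play Z, value = 4

Work:
Column player minimizes Row's maximum payoff:
Column X: max payoff to Row = 5
Column Y: max payoff to Row = 6
Column Z: max payoff to Row = 4
Minimum is 4, achieved by column Z.
Minimax strategy: Z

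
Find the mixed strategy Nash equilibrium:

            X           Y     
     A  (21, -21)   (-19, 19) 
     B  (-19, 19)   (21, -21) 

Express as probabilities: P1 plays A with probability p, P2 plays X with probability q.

p = 0.5, q = 0.5

Work:
Find probabilities that make opponent indifferent:
P2 chooses q to make P1 indifferent between A and B
P1 chooses p to make P2 indifferent between X and Y
Mixed NE: P1 plays (A: 0.5, B: 0.5), P2 plays (X: 0.5, Y: 0.5)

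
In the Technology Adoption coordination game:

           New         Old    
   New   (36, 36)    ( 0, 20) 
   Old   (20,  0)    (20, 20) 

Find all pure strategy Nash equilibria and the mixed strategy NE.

Pure NE: (New, New) and (Old, Old); Mixed NE: p = 0.5556, q = 0.5556

Work:
Check pure NE:
(New, New): (36, 36) - no unilateral deviation beneficial
(Old, Old): (20, 20) - no unilateral deviation beneficial
Mixed NE: P1 plays New with p = 0.5556, P2 plays New with q = 0.5556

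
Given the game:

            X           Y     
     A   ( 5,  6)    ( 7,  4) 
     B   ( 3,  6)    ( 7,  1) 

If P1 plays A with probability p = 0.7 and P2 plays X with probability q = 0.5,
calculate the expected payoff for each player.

E[P1] = 5.7, E[P2] = 4.55

Work:
E[P1] = p·q·π₁(A,X) + p·(1-q)·π₁(A,Y) + (1-p)·q·π₁(B,X) + (1-p)·(1-q)·π₁(B,Y)
= 0.7·0.5·5 + 0.7·0.5·7 + 0.3·0.5·3 + 0.3·0.5·7
= 5.7

E[P2] = 4.55 (similar calculation)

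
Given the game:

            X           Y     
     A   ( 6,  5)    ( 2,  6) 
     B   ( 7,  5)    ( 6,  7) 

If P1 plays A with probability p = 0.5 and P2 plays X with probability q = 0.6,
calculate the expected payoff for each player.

E[P1] = 5.5, E[P2] = 5.6

Work:
E[P1] = p·q·π₁(A,X) + p·(1-q)·π₁(A,Y) + (1-p)·q·π₁(B,X) + (1-p)·(1-q)·π₁(B,Y)
= 0.5·0.6·6 + 0.5·0.4·2 + 0.5·0.6·7 + 0.5·0.4·6
= 5.5

E[P2] = 5.6 (similar calculation)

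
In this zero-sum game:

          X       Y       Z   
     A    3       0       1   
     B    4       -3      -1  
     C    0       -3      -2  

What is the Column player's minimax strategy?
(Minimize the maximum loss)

Column should play Y, value = 0

Work:
Column player minimizes Row's maximum payoff:
Column X: max payoff to Row = 4
Column Y: max payoff to Row = 0
Column Z: max payoff to Row = 1
Minimum is 0, achieved by column Y.
Minimax strategy: Y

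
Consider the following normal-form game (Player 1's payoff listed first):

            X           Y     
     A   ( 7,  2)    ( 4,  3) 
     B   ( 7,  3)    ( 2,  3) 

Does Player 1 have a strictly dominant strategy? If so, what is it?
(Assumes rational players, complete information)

No strictly dominant strategy exists for Player 1

Work:
A strategy strictly dominates another if it gives a strictly higher payoff against every opponent action. Compare each pair of P1's strategies column-by-column:
  A vs B: [7 vs 7, 4 vs 2] → A does not strictly dominate B (column X: 7 ≤ 7)
  B vs A: [7 vs 7, 2 vs 4] → B does not strictly dominate A (column X: 7 ≤ 7)
No single strategy strictly dominates all others → no strictly dominant strategy.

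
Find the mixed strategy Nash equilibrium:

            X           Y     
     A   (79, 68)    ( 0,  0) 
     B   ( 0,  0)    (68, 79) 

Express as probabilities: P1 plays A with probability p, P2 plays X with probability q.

p = 0.5374, q = 0.4626

Work:
Find probabilities that make opponent indifferent:
P2 chooses q to make P1 indifferent between A and B
P1 chooses p to make P2 indifferent between X and Y
Mixed NE: P1 plays (A: 0.5374, B: 0.4626), P2 plays (X: 0.4626, Y: 0.5374)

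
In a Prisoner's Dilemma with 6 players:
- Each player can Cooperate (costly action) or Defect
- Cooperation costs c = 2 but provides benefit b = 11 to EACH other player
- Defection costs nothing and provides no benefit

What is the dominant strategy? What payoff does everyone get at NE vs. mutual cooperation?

Dominant: Defect; NE payoff = 0; Coop payoff = 53

Work:
Defect dominates (saves cost c = 2, benefit to others is external)
NE: All defect → everyone gets 0
If all cooperate: each receives (5)×11 - 2 = 53
Social dilemma: 53 > 0 but NE gives 0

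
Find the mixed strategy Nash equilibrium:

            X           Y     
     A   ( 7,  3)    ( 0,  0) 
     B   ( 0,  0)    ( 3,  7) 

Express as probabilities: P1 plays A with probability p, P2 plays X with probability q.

p = 0.7, q = 0.3

Work:
Find probabilities that make opponent indifferent:
P2 chooses q to make P1 indifferent between A and B
P1 chooses p to make P2 indifferent between X and Y
Mixed NE: P1 plays (A: 0.7, B: 0.3), P2 plays (X: 0.3, Y: 0.7)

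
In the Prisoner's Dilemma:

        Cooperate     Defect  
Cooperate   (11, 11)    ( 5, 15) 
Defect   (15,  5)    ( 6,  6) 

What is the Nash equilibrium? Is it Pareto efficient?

(Defect, Defect) is NE; not Pareto efficient

Work:
Defect dominates Cooperate for both players:
If P2 cooperates: Defect (15) > Cooperate (11)
If P2 defects: Defect (6) > Cooperate (5)
NE: (Defect, Defect) with payoff (6, 6)
But (Cooperate, Cooperate) = (11, 11) Pareto dominates (6, 6)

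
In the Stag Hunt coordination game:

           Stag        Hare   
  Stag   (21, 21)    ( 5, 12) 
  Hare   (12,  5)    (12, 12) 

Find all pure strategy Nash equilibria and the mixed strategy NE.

Pure NE: (Stag, Stag) and (Hare, Hare); Mixed NE: p = 0.4375, q = 0.4375

Work:
Check pure NE:
(Stag, Stag): (21, 21) - no unilateral deviation beneficial
(Hare, Hare): (12, 12) - no unilateral deviation beneficial
Mixed NE: P1 plays Stag with p = 0.4375, P2 plays Stag with q = 0.4375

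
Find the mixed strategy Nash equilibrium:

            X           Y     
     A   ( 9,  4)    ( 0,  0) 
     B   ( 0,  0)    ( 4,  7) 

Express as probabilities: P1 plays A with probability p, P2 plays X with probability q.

p = 0.6364, q = 0.3077

Work:
Find probabilities that make opponent indifferent:
P2 chooses q to make P1 indifferent between A and B
P1 chooses p to make P2 indifferent between X and Y
Mixed NE: P1 plays (A: 0.6364, B: 0.3636), P2 plays (X: 0.3077, Y: 0.6923)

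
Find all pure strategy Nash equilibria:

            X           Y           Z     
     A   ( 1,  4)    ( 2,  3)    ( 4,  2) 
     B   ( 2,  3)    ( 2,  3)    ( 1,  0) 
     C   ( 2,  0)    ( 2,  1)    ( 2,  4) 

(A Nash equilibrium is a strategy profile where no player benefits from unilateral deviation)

Nash equilibrium: (B, X), (B, Y)

Work:
Best responses:
  P1 vs X: payoffs [1, 2, 2] → best response B/C (payoff 2)
  P1 vs Y: payoffs [2, 2, 2] → best response A/B/C (payoff 2)
  P1 vs Z: payoffs [4, 1, 2] → best response A (payoff 4)
  P2 vs A: payoffs [4, 3, 2] → best response X (payoff 4)
  P2 vs B: payoffs [3, 3, 0] → best response X/Y (payoff 3)
  P2 vs C: payoffs [0, 1, 4] → best response Z (payoff 4)
Mutual best responses: (B,X), (B,Y) → Nash equilibria.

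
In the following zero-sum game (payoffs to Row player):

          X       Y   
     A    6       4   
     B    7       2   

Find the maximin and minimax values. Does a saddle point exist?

Maximin = 4, Minimax = 4, Saddle: True

Work:
Row minimums: [4, 2] → maximin = 4
Column maximums: [7, 4] → minimax = 4
Saddle point exists! Game value = 4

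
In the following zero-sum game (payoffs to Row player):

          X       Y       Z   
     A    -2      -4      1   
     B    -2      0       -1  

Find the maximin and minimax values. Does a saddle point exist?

Maximin = -2, Minimax = -2, Saddle: True

Work:
Row minimums: [-4, -2] → maximin = -2
Column maximums: [-2, 0, 1] → minimax = -2
Saddle point exists! Game value = -2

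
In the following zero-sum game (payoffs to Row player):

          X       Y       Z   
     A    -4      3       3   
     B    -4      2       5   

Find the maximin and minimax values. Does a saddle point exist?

Maximin = -4, Minimax = -4, Saddle: True

Work:
Row minimums: [-4, -4] → maximin = -4
Column maximums: [-4, 3, 5] → minimax = -4
Saddle point exists! Game value = -4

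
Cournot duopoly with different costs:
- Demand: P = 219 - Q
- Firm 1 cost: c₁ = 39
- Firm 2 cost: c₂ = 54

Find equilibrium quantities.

q₁* = 65.0, q₂* = 50.0

Work:
Reaction: q₁ = (219 - 39 - q₂)/2
Reaction: q₂ = (219 - 54 - q₁)/2
Solve simultaneously:
q₁* = (219 - 2×39 + 54)/3 = 65.0
q₂* = (219 - 2×54 + 39)/3 = 50.0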